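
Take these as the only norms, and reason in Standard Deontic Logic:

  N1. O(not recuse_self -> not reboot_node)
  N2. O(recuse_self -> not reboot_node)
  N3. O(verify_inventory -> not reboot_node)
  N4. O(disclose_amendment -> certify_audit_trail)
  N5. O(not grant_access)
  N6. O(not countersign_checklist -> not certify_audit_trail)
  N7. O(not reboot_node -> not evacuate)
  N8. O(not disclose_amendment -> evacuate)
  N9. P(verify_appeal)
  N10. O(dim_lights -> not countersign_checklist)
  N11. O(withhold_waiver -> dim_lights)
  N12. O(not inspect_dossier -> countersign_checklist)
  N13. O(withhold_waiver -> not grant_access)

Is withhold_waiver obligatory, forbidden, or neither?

Premises 1 and 2 cover both cases: O(not recuse_self -> not reboot_node) and O(recuse_self -> not reboot_node). Since not recuse_self ∨ recuse_self is a tautology, O(not reboot_node) follows.
From O(not reboot_node) and premise 7, O(not reboot_node -> not evacuate), we obtain O(not evacuate).
Premise 8 is O(not disclose_amendment -> evacuate); contrapositively O(not evacuate -> disclose_amendment). Since O(not evacuate) holds, K gives O(disclose_amendment).
With premise 4, O(disclose_amendment -> certify_audit_trail), the K-axiom yields O(certify_audit_trail).
Premise 6, O(not countersign_checklist -> not certify_audit_trail), contraposes to O(certify_audit_trail -> countersign_checklist); with O(certify_audit_trail) we get O(countersign_checklist).
Premise 10 is O(dim_lights -> not countersign_checklist); contrapositively O(countersign_checklist -> not dim_lights). Since O(countersign_checklist) holds, K gives O(not dim_lights).
Premise 11 is O(withhold_waiver -> dim_lights); contrapositively O(not dim_lights -> not withhold_waiver). Since O(not dim_lights) holds, K gives O(not withhold_waiver).
Premises 3, 5, 9, 12, 13 do not contribute to this derivation.
Thus O(not withhold_waiver), which is F(withhold_waiver): withhold_waiver is forbidden.

Forbidden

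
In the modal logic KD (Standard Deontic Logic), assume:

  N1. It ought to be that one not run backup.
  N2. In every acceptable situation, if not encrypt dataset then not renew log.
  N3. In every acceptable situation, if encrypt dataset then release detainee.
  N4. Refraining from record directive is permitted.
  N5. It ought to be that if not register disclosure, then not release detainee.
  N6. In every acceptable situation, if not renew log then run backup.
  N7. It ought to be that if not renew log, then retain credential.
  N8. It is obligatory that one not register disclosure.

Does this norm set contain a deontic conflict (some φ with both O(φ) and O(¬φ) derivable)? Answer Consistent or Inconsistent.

Premise 1 states O(¬run_backup) outright.
Premise 6 is O(¬renew_log → run_backup); contrapositively O(¬run_backup → renew_log). Since O(¬run_backup) holds, K gives O(renew_log).
Premise 2, O(¬encrypt_dataset → ¬renew_log), contraposes to O(renew_log → encrypt_dataset); with O(renew_log) we get O(encrypt_dataset).
With premise 3, O(encrypt_dataset → release_detainee), the K-axiom yields O(release_detainee).
The contrapositive of premise 5 (O(¬register_disclosure → ¬release_detainee)) is O(release_detainee → register_disclosure), and O(release_detainee) is already established, so O(register_disclosure).
Yet premise 8 states O(¬register_disclosure).
We now have both O(register_disclosure) and O(¬register_disclosure) — register_disclosure is simultaneously obligatory and forbidden, violating the D-axiom.

Inconsistent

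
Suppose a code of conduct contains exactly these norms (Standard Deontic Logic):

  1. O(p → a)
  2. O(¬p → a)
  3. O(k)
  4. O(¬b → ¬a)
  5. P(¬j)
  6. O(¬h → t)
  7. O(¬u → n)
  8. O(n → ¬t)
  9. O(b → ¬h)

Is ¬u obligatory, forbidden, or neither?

Forbidden

Premises 1 and 2 are O(p → a) and O(¬p → a); every ideal world satisfies p or ¬p, so in either case a holds — hence O(a).
Premise 4 is O(¬b → ¬a); contrapositively O(a → b). Since O(a) holds, K gives O(b).
Applying K to premise 9 (O(b → ¬h)) and O(b) yields O(¬h).
With premise 6, O(¬h → t), the K-axiom yields O(t).
Premise 8 is O(n → ¬t); contrapositively O(t → ¬n). Since O(t) holds, K gives O(¬n).
Premise 7 is O(¬u → n); contrapositively O(¬n → u). Since O(¬n) holds, K gives O(u).
Premises 3, 5 do not contribute to this derivation.
Thus O(u), which is F(¬u): ¬u is forbidden.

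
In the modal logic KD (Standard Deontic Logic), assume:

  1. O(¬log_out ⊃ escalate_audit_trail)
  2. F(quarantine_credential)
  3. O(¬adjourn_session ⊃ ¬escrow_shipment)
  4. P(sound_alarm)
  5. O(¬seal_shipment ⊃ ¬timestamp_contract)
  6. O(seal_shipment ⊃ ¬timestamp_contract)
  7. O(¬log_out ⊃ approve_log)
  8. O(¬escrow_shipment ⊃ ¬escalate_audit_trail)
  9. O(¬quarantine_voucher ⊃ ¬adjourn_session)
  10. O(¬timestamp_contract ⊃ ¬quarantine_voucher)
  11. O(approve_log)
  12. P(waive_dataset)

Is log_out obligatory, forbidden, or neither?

Premises 6 and 5 are O(seal_shipment ⊃ ¬timestamp_contract) and O(¬seal_shipment ⊃ ¬timestamp_contract); every ideal world satisfies seal_shipment or ¬seal_shipment, so in either case ¬timestamp_contract holds — hence O(¬timestamp_contract).
From O(¬timestamp_contract) and premise 10, O(¬timestamp_contract ⊃ ¬quarantine_voucher), we obtain O(¬quarantine_voucher).
Premise 9 is O(¬quarantine_voucher ⊃ ¬adjourn_session); since O(¬quarantine_voucher), deontic closure gives O(¬adjourn_session).
Premise 3 is O(¬adjourn_session ⊃ ¬escrow_shipment); since O(¬adjourn_session), deontic closure gives O(¬escrow_shipment).
Applying K to premise 8 (O(¬escrow_shipment ⊃ ¬escalate_audit_trail)) and O(¬escrow_shipment) yields O(¬escalate_audit_trail).
The contrapositive of premise 1 (O(¬log_out ⊃ escalate_audit_trail)) is O(¬escalate_audit_trail ⊃ log_out), and O(¬escalate_audit_trail) is already established, so O(log_out).
Premises 2, 4, 7, 11, 12 do not contribute to this derivation.
Hence log_out is obligatory.

Obligatory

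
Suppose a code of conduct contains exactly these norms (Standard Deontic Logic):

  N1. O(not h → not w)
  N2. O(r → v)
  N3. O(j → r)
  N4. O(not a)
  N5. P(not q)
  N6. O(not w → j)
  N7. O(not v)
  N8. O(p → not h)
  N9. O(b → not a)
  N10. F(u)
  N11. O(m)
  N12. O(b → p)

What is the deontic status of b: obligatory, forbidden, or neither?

Forbidden

Premise 7 gives O(not v).
Premise 2, O(r → v), contraposes to O(not v → not r); with O(not v) we get O(not r).
The contrapositive of premise 3 (O(j → r)) is O(not r → not j), and O(not r) is already established, so O(not j).
The contrapositive of premise 6 (O(not w → j)) is O(not j → w), and O(not j) is already established, so O(w).
The contrapositive of premise 1 (O(not h → not w)) is O(w → h), and O(w) is already established, so O(h).
Premise 8 is O(p → not h); contrapositively O(h → not p). Since O(h) holds, K gives O(not p).
Premise 12 is O(b → p); contrapositively O(not p → not b). Since O(not p) holds, K gives O(not b).
Premises 4, 5, 9, 10, 11 do not contribute to this derivation.
Thus O(not b), which is F(b): b is forbidden.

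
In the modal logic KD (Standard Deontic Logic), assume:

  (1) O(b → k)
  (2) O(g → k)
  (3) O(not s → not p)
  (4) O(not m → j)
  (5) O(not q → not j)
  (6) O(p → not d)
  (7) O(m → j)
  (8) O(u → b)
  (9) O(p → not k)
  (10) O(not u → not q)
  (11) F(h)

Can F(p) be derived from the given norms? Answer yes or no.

Premises 7 and 4 are O(m → j) and O(not m → j); every ideal world satisfies m or not m, so in either case j holds — hence O(j).
The contrapositive of premise 5 (O(not q → not j)) is O(j → q), and O(j) is already established, so O(q).
Premise 10, O(not u → not q), contraposes to O(q → u); with O(q) we get O(u).
Premise 8 is O(u → b); since O(u), deontic closure gives O(b).
Premise 1 is O(b → k); since O(b), deontic closure gives O(k).
The contrapositive of premise 9 (O(p → not k)) is O(k → not p), and O(k) is already established, so O(not p).
Premises 2, 3, 6, 11 do not contribute to this derivation.
So O(not p) holds, i.e. F(p). The claim follows.

Yes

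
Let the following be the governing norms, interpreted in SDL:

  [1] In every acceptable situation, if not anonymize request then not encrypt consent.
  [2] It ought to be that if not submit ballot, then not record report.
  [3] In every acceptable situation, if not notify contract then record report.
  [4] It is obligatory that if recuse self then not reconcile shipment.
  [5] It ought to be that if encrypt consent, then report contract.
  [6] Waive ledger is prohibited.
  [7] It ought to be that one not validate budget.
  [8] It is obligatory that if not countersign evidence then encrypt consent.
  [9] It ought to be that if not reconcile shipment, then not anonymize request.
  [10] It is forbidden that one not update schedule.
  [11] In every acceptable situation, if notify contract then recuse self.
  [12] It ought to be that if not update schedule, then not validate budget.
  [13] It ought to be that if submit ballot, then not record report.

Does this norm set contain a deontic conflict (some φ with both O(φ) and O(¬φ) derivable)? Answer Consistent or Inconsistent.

Premise 12 is O(¬update_schedule → ¬validate_budget); even if O(¬validate_budget) held, inferring O(¬update_schedule) would be affirming the consequent — invalid.
So O(¬update_schedule) is not derivable, and the apparent clash with O(update_schedule) does not arise.
A world satisfying every obligation exists (e.g. anonymize_request=false, countersign_evidence=true, encrypt_consent=false, notify_contract=true, reconcile_shipment=false, record_report=false, recuse_self=true, report_contract=false, submit_ballot=false, update_schedule=true, validate_budget=false, waive_ledger=false); no atom is both obligatory and forbidden, so the set is consistent.

Consistent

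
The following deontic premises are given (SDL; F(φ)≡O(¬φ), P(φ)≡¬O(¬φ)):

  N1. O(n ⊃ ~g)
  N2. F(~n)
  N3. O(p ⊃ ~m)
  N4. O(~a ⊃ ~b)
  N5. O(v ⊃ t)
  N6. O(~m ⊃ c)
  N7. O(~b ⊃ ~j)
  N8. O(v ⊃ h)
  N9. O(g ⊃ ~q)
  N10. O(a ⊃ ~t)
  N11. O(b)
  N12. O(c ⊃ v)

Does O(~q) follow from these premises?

No

Premise 9 is O(g ⊃ ~q), but O(g) is not derivable from the premises, so it does not yield O(~q).
No other premise forces O(~q). An ideal world satisfying every premise can still have ~q false, so O(~q) is not derivable.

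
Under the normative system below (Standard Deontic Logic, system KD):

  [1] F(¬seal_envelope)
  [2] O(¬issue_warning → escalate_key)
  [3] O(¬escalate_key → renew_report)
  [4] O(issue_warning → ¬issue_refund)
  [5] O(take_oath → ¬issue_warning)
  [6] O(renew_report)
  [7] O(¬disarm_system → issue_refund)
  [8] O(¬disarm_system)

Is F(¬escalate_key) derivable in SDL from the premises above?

Premise 8 gives O(¬disarm_system).
Applying K to premise 7 (O(¬disarm_system → issue_refund)) and O(¬disarm_system) yields O(issue_refund).
Premise 4, O(issue_warning → ¬issue_refund), contraposes to O(issue_refund → ¬issue_warning); with O(issue_refund) we get O(¬issue_warning).
Applying K to premise 2 (O(¬issue_warning → escalate_key)) and O(¬issue_warning) yields O(escalate_key).
Premises 1, 3, 5, 6 do not contribute to this derivation.
So O(escalate_key) holds, i.e. F(¬escalate_key). The claim follows.

Yes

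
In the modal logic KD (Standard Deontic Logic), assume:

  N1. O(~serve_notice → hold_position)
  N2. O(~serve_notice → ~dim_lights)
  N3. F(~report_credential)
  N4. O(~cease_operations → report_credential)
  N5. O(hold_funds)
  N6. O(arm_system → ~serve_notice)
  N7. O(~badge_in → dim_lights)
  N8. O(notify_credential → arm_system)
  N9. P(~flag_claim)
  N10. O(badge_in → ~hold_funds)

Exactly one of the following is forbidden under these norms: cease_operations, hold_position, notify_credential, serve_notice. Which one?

Premise 5 gives O(hold_funds).
Premise 10, O(badge_in → ~hold_funds), contraposes to O(hold_funds → ~badge_in); with O(hold_funds) we get O(~badge_in).
From O(~badge_in) and premise 7, O(~badge_in → dim_lights), we obtain O(dim_lights).
Premise 2, O(~serve_notice → ~dim_lights), contraposes to O(dim_lights → serve_notice); with O(dim_lights) we get O(serve_notice).
Premise 6 is O(arm_system → ~serve_notice); contrapositively O(serve_notice → ~arm_system). Since O(serve_notice) holds, K gives O(~arm_system).
Premise 8, O(notify_credential → arm_system), contraposes to O(~arm_system → ~notify_credential); with O(~arm_system) we get O(~notify_credential).
So O(~notify_credential) holds, i.e. notify_credential is forbidden. None of the other listed options is forbidden under the premises.

notify_credential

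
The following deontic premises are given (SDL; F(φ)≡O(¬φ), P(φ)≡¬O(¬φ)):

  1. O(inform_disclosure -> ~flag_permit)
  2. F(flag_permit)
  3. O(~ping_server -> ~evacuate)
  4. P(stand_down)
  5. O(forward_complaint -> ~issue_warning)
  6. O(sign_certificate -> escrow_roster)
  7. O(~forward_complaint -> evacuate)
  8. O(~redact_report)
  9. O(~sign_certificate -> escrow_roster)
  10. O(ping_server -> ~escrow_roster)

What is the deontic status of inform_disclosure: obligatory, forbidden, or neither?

Neither

Premise 1 is O(inform_disclosure -> ~flag_permit); even if O(~flag_permit) held, inferring O(inform_disclosure) would be affirming the consequent — invalid.
No premise or chain of K-axiom applications forces O(inform_disclosure), and none forces O(~inform_disclosure). So inform_disclosure is neither obligatory nor forbidden under these norms.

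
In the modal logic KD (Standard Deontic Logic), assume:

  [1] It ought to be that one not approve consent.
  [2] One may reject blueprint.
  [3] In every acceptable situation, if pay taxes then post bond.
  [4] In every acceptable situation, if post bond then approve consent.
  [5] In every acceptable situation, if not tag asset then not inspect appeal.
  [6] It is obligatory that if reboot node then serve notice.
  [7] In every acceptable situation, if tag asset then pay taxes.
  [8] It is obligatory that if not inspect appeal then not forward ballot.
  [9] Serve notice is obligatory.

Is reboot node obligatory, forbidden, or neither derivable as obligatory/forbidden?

Neither

Premise 6 is O(reboot_node → serve_notice); even if O(serve_notice) held, inferring O(reboot_node) would be affirming the consequent — invalid.
No premise or chain of K-axiom applications forces O(reboot_node), and none forces O(¬reboot_node). So reboot_node is neither obligatory nor forbidden under these norms.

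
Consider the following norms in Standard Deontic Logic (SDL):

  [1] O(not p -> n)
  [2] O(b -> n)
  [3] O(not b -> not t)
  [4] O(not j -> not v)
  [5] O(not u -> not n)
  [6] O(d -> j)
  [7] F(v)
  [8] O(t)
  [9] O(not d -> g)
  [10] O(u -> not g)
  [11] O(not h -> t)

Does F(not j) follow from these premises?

Yes

From premise 8 we have O(t).
The contrapositive of premise 3 (O(not b -> not t)) is O(t -> b), and O(t) is already established, so O(b).
Applying K to premise 2 (O(b -> n)) and O(b) yields O(n).
Premise 5, O(not u -> not n), contraposes to O(n -> u); with O(n) we get O(u).
Applying K to premise 10 (O(u -> not g)) and O(u) yields O(not g).
The contrapositive of premise 9 (O(not d -> g)) is O(not g -> d), and O(not g) is already established, so O(d).
With premise 6, O(d -> j), the K-axiom yields O(j).
Premises 1, 4, 7, 11 do not contribute to this derivation.
So O(j) holds, i.e. F(not j). The claim follows.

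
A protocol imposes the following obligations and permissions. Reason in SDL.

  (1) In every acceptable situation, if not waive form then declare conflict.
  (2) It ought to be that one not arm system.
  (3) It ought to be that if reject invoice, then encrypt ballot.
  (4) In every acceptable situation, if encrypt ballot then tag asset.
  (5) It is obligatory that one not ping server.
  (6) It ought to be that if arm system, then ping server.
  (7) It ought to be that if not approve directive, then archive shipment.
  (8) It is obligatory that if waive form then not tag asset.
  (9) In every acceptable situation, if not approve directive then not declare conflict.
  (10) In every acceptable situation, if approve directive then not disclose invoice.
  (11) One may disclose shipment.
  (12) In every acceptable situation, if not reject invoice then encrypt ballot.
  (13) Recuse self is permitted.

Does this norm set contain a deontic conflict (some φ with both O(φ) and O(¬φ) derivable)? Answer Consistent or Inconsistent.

Premise 6 is O(arm_system → ping_server), but O(arm_system) is not derivable from the premises, so it does not yield O(ping_server).
So O(ping_server) is not derivable, and the apparent clash with O(¬ping_server) does not arise.
A world satisfying every obligation exists (e.g. approve_directive=true, archive_shipment=false, arm_system=false, declare_conflict=true, disclose_invoice=false, disclose_shipment=false, encrypt_ballot=true, ping_server=false, recuse_self=false, reject_invoice=false, tag_asset=true, waive_form=false); no atom is both obligatory and forbidden, so the set is consistent.

Consistent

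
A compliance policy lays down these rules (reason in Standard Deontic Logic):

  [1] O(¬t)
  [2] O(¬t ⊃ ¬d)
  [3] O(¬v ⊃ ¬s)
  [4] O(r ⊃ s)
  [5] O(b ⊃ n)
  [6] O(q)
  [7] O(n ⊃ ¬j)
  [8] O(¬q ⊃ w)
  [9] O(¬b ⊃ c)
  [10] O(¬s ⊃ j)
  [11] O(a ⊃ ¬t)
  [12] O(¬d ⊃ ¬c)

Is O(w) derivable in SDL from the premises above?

No

Premise 8 is O(¬q ⊃ w), but O(¬q) is not derivable from the premises, so it does not yield O(w).
No other premise forces O(w). An ideal world satisfying every premise can still have w false, so O(w) is not derivable.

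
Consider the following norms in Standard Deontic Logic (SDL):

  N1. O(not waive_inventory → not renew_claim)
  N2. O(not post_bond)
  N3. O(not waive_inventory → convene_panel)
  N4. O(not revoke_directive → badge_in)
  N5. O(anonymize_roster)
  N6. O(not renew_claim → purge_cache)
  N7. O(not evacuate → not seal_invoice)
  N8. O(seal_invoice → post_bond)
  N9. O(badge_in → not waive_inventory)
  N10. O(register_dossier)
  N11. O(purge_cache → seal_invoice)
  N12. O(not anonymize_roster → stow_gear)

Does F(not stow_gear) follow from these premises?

No

Premise 12 is O(not anonymize_roster → stow_gear), but O(not anonymize_roster) is not derivable from the premises, so it does not yield O(stow_gear).
No other premise forces O(stow_gear). An ideal world satisfying every premise can still have not stow_gear true, so F(not stow_gear) is not derivable.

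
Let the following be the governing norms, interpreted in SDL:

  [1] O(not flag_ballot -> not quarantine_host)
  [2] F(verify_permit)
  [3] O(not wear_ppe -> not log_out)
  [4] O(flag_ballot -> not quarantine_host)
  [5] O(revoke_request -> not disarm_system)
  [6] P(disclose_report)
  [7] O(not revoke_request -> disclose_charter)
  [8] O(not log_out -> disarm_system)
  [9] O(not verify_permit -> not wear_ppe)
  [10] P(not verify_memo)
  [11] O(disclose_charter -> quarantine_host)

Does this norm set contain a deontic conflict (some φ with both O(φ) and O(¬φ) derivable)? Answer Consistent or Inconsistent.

Premises 4 and 1 cover both cases: O(flag_ballot -> not quarantine_host) and O(not flag_ballot -> not quarantine_host). Since flag_ballot ∨ not flag_ballot is a tautology, O(not quarantine_host) follows.
The contrapositive of premise 11 (O(disclose_charter -> quarantine_host)) is O(not quarantine_host -> not disclose_charter), and O(not quarantine_host) is already established, so O(not disclose_charter).
The contrapositive of premise 7 (O(not revoke_request -> disclose_charter)) is O(not disclose_charter -> revoke_request), and O(not disclose_charter) is already established, so O(revoke_request).
Premise 5 is O(revoke_request -> not disarm_system); since O(revoke_request), deontic closure gives O(not disarm_system).
The contrapositive of premise 8 (O(not log_out -> disarm_system)) is O(not disarm_system -> log_out), and O(not disarm_system) is already established, so O(log_out).
The contrapositive of premise 3 (O(not wear_ppe -> not log_out)) is O(log_out -> wear_ppe), and O(log_out) is already established, so O(wear_ppe).
The contrapositive of premise 9 (O(not verify_permit -> not wear_ppe)) is O(wear_ppe -> verify_permit), and O(wear_ppe) is already established, so O(verify_permit).
However, F(verify_permit) at premise 2 amounts to O(not verify_permit).
We now have both O(verify_permit) and O(not verify_permit) — verify_permit is simultaneously obligatory and forbidden, violating the D-axiom.

Inconsistent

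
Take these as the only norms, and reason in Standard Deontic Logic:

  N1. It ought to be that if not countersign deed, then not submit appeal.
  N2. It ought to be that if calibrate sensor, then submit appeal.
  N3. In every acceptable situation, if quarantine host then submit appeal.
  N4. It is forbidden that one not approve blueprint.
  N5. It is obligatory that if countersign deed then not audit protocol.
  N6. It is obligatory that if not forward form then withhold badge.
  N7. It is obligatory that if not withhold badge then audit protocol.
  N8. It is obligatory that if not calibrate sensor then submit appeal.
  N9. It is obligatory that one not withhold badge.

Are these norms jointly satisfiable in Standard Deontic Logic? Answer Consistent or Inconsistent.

Inconsistent

Premises 2 and 8 are O(calibrate_sensor → submit_appeal) and O(¬calibrate_sensor → submit_appeal); every ideal world satisfies calibrate_sensor or ¬calibrate_sensor, so in either case submit_appeal holds — hence O(submit_appeal).
Premise 1 is O(¬countersign_deed → ¬submit_appeal); contrapositively O(submit_appeal → countersign_deed). Since O(submit_appeal) holds, K gives O(countersign_deed).
With premise 5, O(countersign_deed → ¬audit_protocol), the K-axiom yields O(¬audit_protocol).
Premise 7, O(¬withhold_badge → audit_protocol), contraposes to O(¬audit_protocol → withhold_badge); with O(¬audit_protocol) we get O(withhold_badge).
However, premise 9 gives O(¬withhold_badge).
We now have both O(withhold_badge) and O(¬withhold_badge) — withhold_badge is simultaneously obligatory and forbidden, violating the D-axiom.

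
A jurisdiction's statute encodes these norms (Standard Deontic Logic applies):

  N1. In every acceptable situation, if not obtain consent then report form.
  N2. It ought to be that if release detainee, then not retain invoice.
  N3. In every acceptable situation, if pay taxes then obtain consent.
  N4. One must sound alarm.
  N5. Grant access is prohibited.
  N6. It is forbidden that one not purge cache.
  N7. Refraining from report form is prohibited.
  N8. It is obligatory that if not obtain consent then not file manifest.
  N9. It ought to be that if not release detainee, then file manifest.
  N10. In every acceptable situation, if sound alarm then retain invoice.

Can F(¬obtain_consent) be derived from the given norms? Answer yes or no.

Yes

From premise 4 we have O(sound_alarm).
From O(sound_alarm) and premise 10, O(sound_alarm → retain_invoice), we obtain O(retain_invoice).
The contrapositive of premise 2 (O(release_detainee → ¬retain_invoice)) is O(retain_invoice → ¬release_detainee), and O(retain_invoice) is already established, so O(¬release_detainee).
Premise 9 is O(¬release_detainee → file_manifest); since O(¬release_detainee), deontic closure gives O(file_manifest).
The contrapositive of premise 8 (O(¬obtain_consent → ¬file_manifest)) is O(file_manifest → obtain_consent), and O(file_manifest) is already established, so O(obtain_consent).
Premises 1, 3, 5, 6, 7 do not contribute to this derivation.
So O(obtain_consent) holds, i.e. F(¬obtain_consent). The claim follows.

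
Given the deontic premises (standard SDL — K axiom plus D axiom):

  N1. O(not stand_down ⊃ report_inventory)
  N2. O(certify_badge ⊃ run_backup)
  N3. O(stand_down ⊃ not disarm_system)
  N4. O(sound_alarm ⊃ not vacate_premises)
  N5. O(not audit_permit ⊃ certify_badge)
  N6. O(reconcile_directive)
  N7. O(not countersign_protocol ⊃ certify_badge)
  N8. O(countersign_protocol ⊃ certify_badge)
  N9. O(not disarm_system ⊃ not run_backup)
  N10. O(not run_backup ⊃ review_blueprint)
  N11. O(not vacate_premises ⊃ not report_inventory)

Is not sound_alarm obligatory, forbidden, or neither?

Obligatory

Premises 7 and 8 are O(not countersign_protocol ⊃ certify_badge) and O(countersign_protocol ⊃ certify_badge); every ideal world satisfies not countersign_protocol or countersign_protocol, so in either case certify_badge holds — hence O(certify_badge).
With premise 2, O(certify_badge ⊃ run_backup), the K-axiom yields O(run_backup).
Premise 9, O(not disarm_system ⊃ not run_backup), contraposes to O(run_backup ⊃ disarm_system); with O(run_backup) we get O(disarm_system).
The contrapositive of premise 3 (O(stand_down ⊃ not disarm_system)) is O(disarm_system ⊃ not stand_down), and O(disarm_system) is already established, so O(not stand_down).
Applying K to premise 1 (O(not stand_down ⊃ report_inventory)) and O(not stand_down) yields O(report_inventory).
Premise 11 is O(not vacate_premises ⊃ not report_inventory); contrapositively O(report_inventory ⊃ vacate_premises). Since O(report_inventory) holds, K gives O(vacate_premises).
Premise 4, O(sound_alarm ⊃ not vacate_premises), contraposes to O(vacate_premises ⊃ not sound_alarm); with O(vacate_premises) we get O(not sound_alarm).
Premises 5, 6, 10 do not contribute to this derivation.
Hence not sound_alarm is obligatory.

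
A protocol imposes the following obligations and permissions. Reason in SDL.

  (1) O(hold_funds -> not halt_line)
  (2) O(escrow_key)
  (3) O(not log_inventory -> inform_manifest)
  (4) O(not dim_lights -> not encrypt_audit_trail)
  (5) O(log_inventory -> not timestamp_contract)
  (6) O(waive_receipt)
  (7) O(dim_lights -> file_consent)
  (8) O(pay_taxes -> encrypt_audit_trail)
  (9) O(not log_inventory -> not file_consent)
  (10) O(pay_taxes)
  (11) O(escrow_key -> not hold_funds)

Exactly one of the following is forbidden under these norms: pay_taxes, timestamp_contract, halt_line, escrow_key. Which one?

From premise 10 we have O(pay_taxes).
Applying K to premise 8 (O(pay_taxes -> encrypt_audit_trail)) and O(pay_taxes) yields O(encrypt_audit_trail).
The contrapositive of premise 4 (O(not dim_lights -> not encrypt_audit_trail)) is O(encrypt_audit_trail -> dim_lights), and O(encrypt_audit_trail) is already established, so O(dim_lights).
Applying K to premise 7 (O(dim_lights -> file_consent)) and O(dim_lights) yields O(file_consent).
Premise 9 is O(not log_inventory -> not file_consent); contrapositively O(file_consent -> log_inventory). Since O(file_consent) holds, K gives O(log_inventory).
Applying K to premise 5 (O(log_inventory -> not timestamp_contract)) and O(log_inventory) yields O(not timestamp_contract).
So O(not timestamp_contract) holds, i.e. timestamp_contract is forbidden. None of the other listed options is forbidden under the premises.

timestamp_contract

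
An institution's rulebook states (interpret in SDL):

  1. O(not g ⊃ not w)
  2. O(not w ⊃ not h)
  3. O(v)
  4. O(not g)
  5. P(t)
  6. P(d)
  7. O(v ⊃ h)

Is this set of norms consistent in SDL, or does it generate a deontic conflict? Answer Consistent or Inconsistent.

From premise 3 we have O(v).
From O(v) and premise 7, O(v ⊃ h), we obtain O(h).
The contrapositive of premise 2 (O(not w ⊃ not h)) is O(h ⊃ w), and O(h) is already established, so O(w).
Premise 1, O(not g ⊃ not w), contraposes to O(w ⊃ g); with O(w) we get O(g).
But premise 4 directly asserts O(not g).
We now have both O(g) and O(not g) — g is simultaneously obligatory and forbidden, violating the D-axiom.

Inconsistent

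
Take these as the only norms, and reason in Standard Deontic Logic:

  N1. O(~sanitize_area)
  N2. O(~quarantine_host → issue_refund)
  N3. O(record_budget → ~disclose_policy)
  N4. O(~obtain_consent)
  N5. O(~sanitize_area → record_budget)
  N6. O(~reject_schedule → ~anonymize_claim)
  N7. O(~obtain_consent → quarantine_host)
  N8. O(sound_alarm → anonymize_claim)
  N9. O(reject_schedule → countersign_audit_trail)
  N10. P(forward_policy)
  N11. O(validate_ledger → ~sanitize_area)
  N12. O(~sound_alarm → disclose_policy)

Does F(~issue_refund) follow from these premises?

Premise 2 is O(~quarantine_host → issue_refund), but O(~quarantine_host) is not derivable from the premises, so it does not yield O(issue_refund).
No other premise forces O(issue_refund). An ideal world satisfying every premise can still have ~issue_refund true, so F(~issue_refund) is not derivable.

No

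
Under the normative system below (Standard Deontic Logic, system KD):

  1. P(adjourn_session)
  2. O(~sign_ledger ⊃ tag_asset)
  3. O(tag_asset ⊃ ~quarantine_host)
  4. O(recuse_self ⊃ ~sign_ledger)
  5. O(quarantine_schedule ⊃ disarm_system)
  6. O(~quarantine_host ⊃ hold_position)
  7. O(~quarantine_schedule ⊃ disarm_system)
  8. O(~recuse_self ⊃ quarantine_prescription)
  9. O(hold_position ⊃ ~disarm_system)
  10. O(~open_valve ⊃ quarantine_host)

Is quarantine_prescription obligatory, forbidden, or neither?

Obligatory

By case analysis on ~quarantine_schedule: premise 7 gives O(~quarantine_schedule ⊃ disarm_system) and premise 5 gives O(quarantine_schedule ⊃ disarm_system), so O(disarm_system) either way.
The contrapositive of premise 9 (O(hold_position ⊃ ~disarm_system)) is O(disarm_system ⊃ ~hold_position), and O(disarm_system) is already established, so O(~hold_position).
Premise 6 is O(~quarantine_host ⊃ hold_position); contrapositively O(~hold_position ⊃ quarantine_host). Since O(~hold_position) holds, K gives O(quarantine_host).
Premise 3 is O(tag_asset ⊃ ~quarantine_host); contrapositively O(quarantine_host ⊃ ~tag_asset). Since O(quarantine_host) holds, K gives O(~tag_asset).
Premise 2, O(~sign_ledger ⊃ tag_asset), contraposes to O(~tag_asset ⊃ sign_ledger); with O(~tag_asset) we get O(sign_ledger).
Premise 4 is O(recuse_self ⊃ ~sign_ledger); contrapositively O(sign_ledger ⊃ ~recuse_self). Since O(sign_ledger) holds, K gives O(~recuse_self).
Applying K to premise 8 (O(~recuse_self ⊃ quarantine_prescription)) and O(~recuse_self) yields O(quarantine_prescription).
Premises 1, 10 do not contribute to this derivation.
Hence quarantine_prescription is obligatory.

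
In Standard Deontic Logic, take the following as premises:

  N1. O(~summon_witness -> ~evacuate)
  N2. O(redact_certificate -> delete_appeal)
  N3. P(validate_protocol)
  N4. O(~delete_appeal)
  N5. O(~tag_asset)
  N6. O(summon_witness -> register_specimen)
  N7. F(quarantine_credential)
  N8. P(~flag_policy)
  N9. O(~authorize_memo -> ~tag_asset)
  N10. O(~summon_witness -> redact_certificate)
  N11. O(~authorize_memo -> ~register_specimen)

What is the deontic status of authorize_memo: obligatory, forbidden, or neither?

From premise 4 we have O(~delete_appeal).
The contrapositive of premise 2 (O(redact_certificate -> delete_appeal)) is O(~delete_appeal -> ~redact_certificate), and O(~delete_appeal) is already established, so O(~redact_certificate).
Premise 10 is O(~summon_witness -> redact_certificate); contrapositively O(~redact_certificate -> summon_witness). Since O(~redact_certificate) holds, K gives O(summon_witness).
Premise 6 is O(summon_witness -> register_specimen); since O(summon_witness), deontic closure gives O(register_specimen).
The contrapositive of premise 11 (O(~authorize_memo -> ~register_specimen)) is O(register_specimen -> authorize_memo), and O(register_specimen) is already established, so O(authorize_memo).
Premises 1, 3, 5, 7, 8, 9 do not contribute to this derivation.
Hence authorize_memo is obligatory.

Obligatory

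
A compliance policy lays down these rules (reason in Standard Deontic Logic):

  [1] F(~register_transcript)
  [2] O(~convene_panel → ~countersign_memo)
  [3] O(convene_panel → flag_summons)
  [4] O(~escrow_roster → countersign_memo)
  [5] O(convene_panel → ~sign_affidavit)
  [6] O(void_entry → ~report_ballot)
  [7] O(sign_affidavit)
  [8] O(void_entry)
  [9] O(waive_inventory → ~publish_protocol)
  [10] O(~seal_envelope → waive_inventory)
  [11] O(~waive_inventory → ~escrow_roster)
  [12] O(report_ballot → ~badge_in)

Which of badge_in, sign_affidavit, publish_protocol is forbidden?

publish_protocol

Premise 7 states O(sign_affidavit) outright.
Premise 5, O(convene_panel → ~sign_affidavit), contraposes to O(sign_affidavit → ~convene_panel); with O(sign_affidavit) we get O(~convene_panel).
Premise 2 is O(~convene_panel → ~countersign_memo); since O(~convene_panel), deontic closure gives O(~countersign_memo).
Premise 4, O(~escrow_roster → countersign_memo), contraposes to O(~countersign_memo → escrow_roster); with O(~countersign_memo) we get O(escrow_roster).
The contrapositive of premise 11 (O(~waive_inventory → ~escrow_roster)) is O(escrow_roster → waive_inventory), and O(escrow_roster) is already established, so O(waive_inventory).
With premise 9, O(waive_inventory → ~publish_protocol), the K-axiom yields O(~publish_protocol).
So O(~publish_protocol) holds, i.e. publish_protocol is forbidden. None of the other listed options is forbidden under the premises.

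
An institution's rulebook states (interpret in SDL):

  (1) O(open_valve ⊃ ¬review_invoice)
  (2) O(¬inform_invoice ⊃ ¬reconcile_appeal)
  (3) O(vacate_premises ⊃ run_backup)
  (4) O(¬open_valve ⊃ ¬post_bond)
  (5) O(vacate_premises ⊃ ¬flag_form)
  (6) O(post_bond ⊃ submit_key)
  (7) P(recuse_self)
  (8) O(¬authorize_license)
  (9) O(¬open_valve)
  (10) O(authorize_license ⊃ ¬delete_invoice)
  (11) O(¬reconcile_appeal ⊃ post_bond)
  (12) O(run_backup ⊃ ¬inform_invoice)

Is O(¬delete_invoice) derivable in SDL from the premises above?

Premise 10 is O(authorize_license ⊃ ¬delete_invoice), but O(authorize_license) is not derivable from the premises, so it does not yield O(¬delete_invoice).
No other premise forces O(¬delete_invoice). An ideal world satisfying every premise can still have ¬delete_invoice false, so O(¬delete_invoice) is not derivable.

No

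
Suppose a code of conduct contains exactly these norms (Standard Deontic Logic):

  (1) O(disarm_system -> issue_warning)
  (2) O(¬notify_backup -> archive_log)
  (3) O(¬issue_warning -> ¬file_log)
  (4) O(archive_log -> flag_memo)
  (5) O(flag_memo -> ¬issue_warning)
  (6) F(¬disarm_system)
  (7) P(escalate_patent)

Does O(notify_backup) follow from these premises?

Yes

F(¬disarm_system) at premise 6 means O(disarm_system).
Premise 1 is O(disarm_system -> issue_warning); since O(disarm_system), deontic closure gives O(issue_warning).
Premise 5 is O(flag_memo -> ¬issue_warning); contrapositively O(issue_warning -> ¬flag_memo). Since O(issue_warning) holds, K gives O(¬flag_memo).
Premise 4, O(archive_log -> flag_memo), contraposes to O(¬flag_memo -> ¬archive_log); with O(¬flag_memo) we get O(¬archive_log).
Premise 2, O(¬notify_backup -> archive_log), contraposes to O(¬archive_log -> notify_backup); with O(¬archive_log) we get O(notify_backup).
Premises 3, 7 do not contribute to this derivation.
So O(notify_backup) follows.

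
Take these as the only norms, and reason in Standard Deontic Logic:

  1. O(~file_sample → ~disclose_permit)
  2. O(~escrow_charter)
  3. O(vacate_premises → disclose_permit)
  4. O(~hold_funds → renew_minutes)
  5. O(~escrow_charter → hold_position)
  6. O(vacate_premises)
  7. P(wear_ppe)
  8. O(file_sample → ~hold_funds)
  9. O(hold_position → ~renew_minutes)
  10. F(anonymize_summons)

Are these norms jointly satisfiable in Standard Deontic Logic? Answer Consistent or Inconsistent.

Premise 6 states O(vacate_premises) outright.
Applying K to premise 3 (O(vacate_premises → disclose_permit)) and O(vacate_premises) yields O(disclose_permit).
Premise 1 is O(~file_sample → ~disclose_permit); contrapositively O(disclose_permit → file_sample). Since O(disclose_permit) holds, K gives O(file_sample).
Premise 8 is O(file_sample → ~hold_funds); since O(file_sample), deontic closure gives O(~hold_funds).
From O(~hold_funds) and premise 4, O(~hold_funds → renew_minutes), we obtain O(renew_minutes).
The contrapositive of premise 9 (O(hold_position → ~renew_minutes)) is O(renew_minutes → ~hold_position), and O(renew_minutes) is already established, so O(~hold_position).
The contrapositive of premise 5 (O(~escrow_charter → hold_position)) is O(~hold_position → escrow_charter), and O(~hold_position) is already established, so O(escrow_charter).
Yet premise 2 states O(~escrow_charter).
We now have both O(escrow_charter) and O(~escrow_charter) — escrow_charter is simultaneously obligatory and forbidden, violating the D-axiom.

Inconsistent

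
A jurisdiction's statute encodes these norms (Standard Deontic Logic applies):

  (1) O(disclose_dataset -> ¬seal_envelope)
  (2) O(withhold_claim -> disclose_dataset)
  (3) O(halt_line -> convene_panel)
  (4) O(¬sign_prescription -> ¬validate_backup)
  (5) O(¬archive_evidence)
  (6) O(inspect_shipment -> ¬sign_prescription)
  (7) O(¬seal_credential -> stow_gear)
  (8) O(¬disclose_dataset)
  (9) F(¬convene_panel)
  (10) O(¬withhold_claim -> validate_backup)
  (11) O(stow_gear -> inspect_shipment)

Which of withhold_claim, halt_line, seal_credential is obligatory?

seal_credential

From premise 8 we have O(¬disclose_dataset).
Premise 2 is O(withhold_claim -> disclose_dataset); contrapositively O(¬disclose_dataset -> ¬withhold_claim). Since O(¬disclose_dataset) holds, K gives O(¬withhold_claim).
Premise 10 is O(¬withhold_claim -> validate_backup); since O(¬withhold_claim), deontic closure gives O(validate_backup).
Premise 4 is O(¬sign_prescription -> ¬validate_backup); contrapositively O(validate_backup -> sign_prescription). Since O(validate_backup) holds, K gives O(sign_prescription).
Premise 6, O(inspect_shipment -> ¬sign_prescription), contraposes to O(sign_prescription -> ¬inspect_shipment); with O(sign_prescription) we get O(¬inspect_shipment).
The contrapositive of premise 11 (O(stow_gear -> inspect_shipment)) is O(¬inspect_shipment -> ¬stow_gear), and O(¬inspect_shipment) is already established, so O(¬stow_gear).
Premise 7 is O(¬seal_credential -> stow_gear); contrapositively O(¬stow_gear -> seal_credential). Since O(¬stow_gear) holds, K gives O(seal_credential).
So O(seal_credential) holds — seal_credential is obligatory. None of the other listed options is made obligatory by any chain of premises.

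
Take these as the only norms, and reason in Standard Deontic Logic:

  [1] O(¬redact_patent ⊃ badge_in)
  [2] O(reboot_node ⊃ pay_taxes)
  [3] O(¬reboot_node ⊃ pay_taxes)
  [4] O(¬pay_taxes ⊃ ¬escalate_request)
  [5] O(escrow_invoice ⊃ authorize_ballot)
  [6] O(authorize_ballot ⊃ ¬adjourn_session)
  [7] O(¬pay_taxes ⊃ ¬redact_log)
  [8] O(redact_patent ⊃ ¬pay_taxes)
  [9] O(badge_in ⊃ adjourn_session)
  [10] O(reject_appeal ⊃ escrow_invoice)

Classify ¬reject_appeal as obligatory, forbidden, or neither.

Premises 3 and 2 cover both cases: O(¬reboot_node ⊃ pay_taxes) and O(reboot_node ⊃ pay_taxes). Since ¬reboot_node ∨ reboot_node is a tautology, O(pay_taxes) follows.
Premise 8 is O(redact_patent ⊃ ¬pay_taxes); contrapositively O(pay_taxes ⊃ ¬redact_patent). Since O(pay_taxes) holds, K gives O(¬redact_patent).
From O(¬redact_patent) and premise 1, O(¬redact_patent ⊃ badge_in), we obtain O(badge_in).
Premise 9 is O(badge_in ⊃ adjourn_session); since O(badge_in), deontic closure gives O(adjourn_session).
Premise 6, O(authorize_ballot ⊃ ¬adjourn_session), contraposes to O(adjourn_session ⊃ ¬authorize_ballot); with O(adjourn_session) we get O(¬authorize_ballot).
Premise 5 is O(escrow_invoice ⊃ authorize_ballot); contrapositively O(¬authorize_ballot ⊃ ¬escrow_invoice). Since O(¬authorize_ballot) holds, K gives O(¬escrow_invoice).
Premise 10 is O(reject_appeal ⊃ escrow_invoice); contrapositively O(¬escrow_invoice ⊃ ¬reject_appeal). Since O(¬escrow_invoice) holds, K gives O(¬reject_appeal).
Premises 4, 7 do not contribute to this derivation.
Hence ¬reject_appeal is obligatory.

Obligatory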